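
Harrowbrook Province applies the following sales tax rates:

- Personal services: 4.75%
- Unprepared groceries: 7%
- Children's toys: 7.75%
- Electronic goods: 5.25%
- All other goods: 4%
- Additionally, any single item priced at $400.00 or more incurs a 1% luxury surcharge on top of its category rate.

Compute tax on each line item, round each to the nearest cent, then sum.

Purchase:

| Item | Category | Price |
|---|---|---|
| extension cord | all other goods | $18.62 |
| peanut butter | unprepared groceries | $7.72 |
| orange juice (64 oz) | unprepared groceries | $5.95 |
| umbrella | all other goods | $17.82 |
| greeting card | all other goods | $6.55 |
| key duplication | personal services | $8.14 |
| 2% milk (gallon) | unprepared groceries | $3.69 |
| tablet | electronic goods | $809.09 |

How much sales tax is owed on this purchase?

Extension cord $18.62: all other goods → 4% → $0.74
Peanut butter $7.72: unprepared groceries → 7% → $0.54
Orange juice (64 oz) $5.95: unprepared groceries → 7% → $0.42
Umbrella $17.82: all other goods → 4% → $0.71
Greeting card $6.55: all other goods → 4% → $0.26
Key duplication $8.14: personal services → 4.75% → $0.39
2% milk (gallon) $3.69: unprepared groceries → 7% → $0.26
Tablet $809.09: electronic goods → 5.25% + 1% surcharge = 6.25% → $50.57
Total tax = $0.74 + $0.54 + $0.42 + $0.71 + $0.26 + $0.39 + $0.26 + $50.57 = $53.89

$53.89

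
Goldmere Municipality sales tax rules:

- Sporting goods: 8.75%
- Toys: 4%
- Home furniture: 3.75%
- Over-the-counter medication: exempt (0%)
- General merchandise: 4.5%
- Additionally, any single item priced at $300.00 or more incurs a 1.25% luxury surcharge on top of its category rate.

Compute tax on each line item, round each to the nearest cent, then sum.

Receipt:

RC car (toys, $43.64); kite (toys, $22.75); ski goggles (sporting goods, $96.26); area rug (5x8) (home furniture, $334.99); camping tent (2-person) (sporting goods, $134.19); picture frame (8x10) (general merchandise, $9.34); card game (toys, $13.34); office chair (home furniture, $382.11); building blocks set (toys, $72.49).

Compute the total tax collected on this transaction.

RC car $43.64: toys → 4% → $1.75
Kite $22.75: toys → 4% → $0.91
Ski goggles $96.26: sporting goods → 8.75% → $8.42
Area rug (5x8) $334.99: home furniture → 3.75% + 1.25% surcharge = 5% → $16.75
Camping tent (2-person) $134.19: sporting goods → 8.75% → $11.74
Picture frame (8x10) $9.34: general merchandise → 4.5% → $0.42
Card game $13.34: toys → 4% → $0.53
Office chair $382.11: home furniture → 3.75% + 1.25% surcharge = 5% → $19.11
Building blocks set $72.49: toys → 4% → $2.90
Total tax = $1.75 + $0.91 + $8.42 + $16.75 + $11.74 + $0.42 + $0.53 + $19.11 + $2.90 = $62.53

$62.53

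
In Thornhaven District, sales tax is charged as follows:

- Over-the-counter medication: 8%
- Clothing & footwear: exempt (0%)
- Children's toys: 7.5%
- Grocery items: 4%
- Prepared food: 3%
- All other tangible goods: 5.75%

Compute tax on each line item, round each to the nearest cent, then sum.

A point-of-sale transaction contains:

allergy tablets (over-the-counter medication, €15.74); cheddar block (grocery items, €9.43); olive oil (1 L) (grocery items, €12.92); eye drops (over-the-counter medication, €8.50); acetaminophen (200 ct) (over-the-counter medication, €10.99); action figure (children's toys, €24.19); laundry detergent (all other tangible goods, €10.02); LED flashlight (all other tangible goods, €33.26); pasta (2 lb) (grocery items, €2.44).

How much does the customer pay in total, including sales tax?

Allergy tablets €15.74: over-the-counter medication → 8% → €1.26
Cheddar block €9.43: grocery items → 4% → €0.38
Olive oil (1 L) €12.92: grocery items → 4% → €0.52
Eye drops €8.50: over-the-counter medication → 8% → €0.68
Acetaminophen (200 ct) €10.99: over-the-counter medication → 8% → €0.88
Action figure €24.19: children's toys → 7.5% → €1.81
Laundry detergent €10.02: all other tangible goods → 5.75% → €0.58
LED flashlight €33.26: all other tangible goods → 5.75% → €1.91
Pasta (2 lb) €2.44: grocery items → 4% → €0.10
Subtotal = €127.49; tax = €8.12; total due = €135.61

€135.61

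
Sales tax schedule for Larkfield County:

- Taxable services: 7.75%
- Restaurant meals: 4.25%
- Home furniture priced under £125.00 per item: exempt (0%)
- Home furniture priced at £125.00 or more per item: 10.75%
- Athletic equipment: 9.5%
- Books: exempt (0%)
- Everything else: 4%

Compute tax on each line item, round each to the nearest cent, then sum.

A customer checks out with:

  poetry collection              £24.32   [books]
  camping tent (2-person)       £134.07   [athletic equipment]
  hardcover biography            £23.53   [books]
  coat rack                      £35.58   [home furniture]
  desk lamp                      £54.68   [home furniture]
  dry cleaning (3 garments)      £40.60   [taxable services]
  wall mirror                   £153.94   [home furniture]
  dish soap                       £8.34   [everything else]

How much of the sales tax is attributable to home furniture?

Coat rack £35.58: home furniture, under £125.00 → 0% → £0.00
Desk lamp £54.68: home furniture, under £125.00 → 0% → £0.00
Wall mirror £153.94: home furniture, £125.00 or more → 10.75% → £16.55
Tax on home furniture = £0.00 + £0.00 + £16.55 = £16.55

£16.55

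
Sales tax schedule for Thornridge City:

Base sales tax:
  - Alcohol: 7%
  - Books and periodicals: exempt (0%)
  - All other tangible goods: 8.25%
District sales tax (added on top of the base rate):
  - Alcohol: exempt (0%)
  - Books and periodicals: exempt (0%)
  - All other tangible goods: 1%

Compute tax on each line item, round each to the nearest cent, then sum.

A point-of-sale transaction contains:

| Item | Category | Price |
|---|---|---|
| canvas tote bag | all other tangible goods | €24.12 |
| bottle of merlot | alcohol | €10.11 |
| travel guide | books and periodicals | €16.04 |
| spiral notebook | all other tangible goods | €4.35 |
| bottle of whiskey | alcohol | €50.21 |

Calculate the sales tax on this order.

€6.85

Canvas tote bag €24.12: all other tangible goods → 8.25% + 1% district = 9.25% → €2.23
Bottle of merlot €10.11: alcohol → 7% + 0% district = 7% → €0.71
Travel guide €16.04: books and periodicals → 0% + 0% district = 0% → €0.00
Spiral notebook €4.35: all other tangible goods → 8.25% + 1% district = 9.25% → €0.40
Bottle of whiskey €50.21: alcohol → 7% + 0% district = 7% → €3.51
Total tax = €2.23 + €0.71 + €0.40 + €3.51 = €6.85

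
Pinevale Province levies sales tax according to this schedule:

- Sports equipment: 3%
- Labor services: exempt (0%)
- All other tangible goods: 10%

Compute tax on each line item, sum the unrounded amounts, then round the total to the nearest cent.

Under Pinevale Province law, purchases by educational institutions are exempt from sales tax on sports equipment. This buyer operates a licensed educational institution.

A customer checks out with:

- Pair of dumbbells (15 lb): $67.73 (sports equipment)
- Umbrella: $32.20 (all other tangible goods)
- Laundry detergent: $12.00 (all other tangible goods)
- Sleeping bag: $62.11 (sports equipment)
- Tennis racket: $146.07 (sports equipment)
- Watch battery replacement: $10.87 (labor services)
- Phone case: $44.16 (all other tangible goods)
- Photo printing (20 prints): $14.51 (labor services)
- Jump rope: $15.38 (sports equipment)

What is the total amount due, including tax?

Pair of dumbbells (15 lb) $67.73: sports equipment, buyer-exempt → 0% → $0.00
Umbrella $32.20: all other tangible goods → 10% → $3.22
Laundry detergent $12.00: all other tangible goods → 10% → $1.20
Sleeping bag $62.11: sports equipment, buyer-exempt → 0% → $0.00
Tennis racket $146.07: sports equipment, buyer-exempt → 0% → $0.00
Watch battery replacement $10.87: labor services → 0% → $0.00
Phone case $44.16: all other tangible goods → 10% → $4.416
Photo printing (20 prints) $14.51: labor services → 0% → $0.00
Jump rope $15.38: sports equipment, buyer-exempt → 0% → $0.00
Subtotal = $405.03; unrounded tax = $8.836 → $8.84; total due = $413.87

$413.87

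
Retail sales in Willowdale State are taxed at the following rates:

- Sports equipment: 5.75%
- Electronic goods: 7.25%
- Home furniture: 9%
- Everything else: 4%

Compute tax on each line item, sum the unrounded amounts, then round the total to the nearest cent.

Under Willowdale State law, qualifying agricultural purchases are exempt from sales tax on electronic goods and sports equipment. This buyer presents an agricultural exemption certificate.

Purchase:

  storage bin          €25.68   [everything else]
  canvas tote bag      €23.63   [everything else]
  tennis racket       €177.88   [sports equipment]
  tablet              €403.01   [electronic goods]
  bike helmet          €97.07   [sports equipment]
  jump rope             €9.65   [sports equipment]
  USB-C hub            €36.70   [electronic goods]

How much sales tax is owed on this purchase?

Storage bin €25.68: everything else → 4% → €1.0272
Canvas tote bag €23.63: everything else → 4% → €0.9452
Tennis racket €177.88: sports equipment, buyer-exempt → 0% → €0.00
Tablet €403.01: electronic goods, buyer-exempt → 0% → €0.00
Bike helmet €97.07: sports equipment, buyer-exempt → 0% → €0.00
Jump rope €9.65: sports equipment, buyer-exempt → 0% → €0.00
USB-C hub €36.70: electronic goods, buyer-exempt → 0% → €0.00
Unrounded tax sum = €1.9724 → €1.97

€1.97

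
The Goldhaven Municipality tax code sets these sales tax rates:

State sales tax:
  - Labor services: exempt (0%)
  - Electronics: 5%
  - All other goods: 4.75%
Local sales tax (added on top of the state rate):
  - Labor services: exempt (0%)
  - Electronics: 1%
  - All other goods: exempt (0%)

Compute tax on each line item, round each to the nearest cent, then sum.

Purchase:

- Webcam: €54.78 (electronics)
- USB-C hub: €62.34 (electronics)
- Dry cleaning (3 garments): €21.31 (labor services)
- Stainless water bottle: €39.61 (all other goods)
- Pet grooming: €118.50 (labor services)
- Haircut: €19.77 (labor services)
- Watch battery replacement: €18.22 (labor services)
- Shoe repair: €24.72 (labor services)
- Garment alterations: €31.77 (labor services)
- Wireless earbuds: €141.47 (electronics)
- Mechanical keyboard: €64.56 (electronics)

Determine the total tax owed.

Webcam €54.78: electronics → 5% + 1% local = 6% → €3.29
USB-C hub €62.34: electronics → 5% + 1% local = 6% → €3.74
Dry cleaning (3 garments) €21.31: labor services → 0% + 0% local = 0% → €0.00
Stainless water bottle €39.61: all other goods → 4.75% + 0% local = 4.75% → €1.88
Pet grooming €118.50: labor services → 0% + 0% local = 0% → €0.00
Haircut €19.77: labor services → 0% + 0% local = 0% → €0.00
Watch battery replacement €18.22: labor services → 0% + 0% local = 0% → €0.00
Shoe repair €24.72: labor services → 0% + 0% local = 0% → €0.00
Garment alterations €31.77: labor services → 0% + 0% local = 0% → €0.00
Wireless earbuds €141.47: electronics → 5% + 1% local = 6% → €8.49
Mechanical keyboard €64.56: electronics → 5% + 1% local = 6% → €3.87
Total tax = €3.29 + €3.74 + €1.88 + €8.49 + €3.87 = €21.27

€21.27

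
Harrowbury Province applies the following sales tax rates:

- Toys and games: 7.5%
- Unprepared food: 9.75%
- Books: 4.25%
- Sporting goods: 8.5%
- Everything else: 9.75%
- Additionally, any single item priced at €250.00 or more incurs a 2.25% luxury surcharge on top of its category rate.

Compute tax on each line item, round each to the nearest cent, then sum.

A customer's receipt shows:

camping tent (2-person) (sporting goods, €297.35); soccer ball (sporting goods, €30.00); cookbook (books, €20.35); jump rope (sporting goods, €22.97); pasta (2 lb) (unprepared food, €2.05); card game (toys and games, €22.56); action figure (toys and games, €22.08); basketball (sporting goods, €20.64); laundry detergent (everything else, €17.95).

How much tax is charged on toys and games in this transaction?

€3.35

Card game €22.56: toys and games → 7.5% → €1.69
Action figure €22.08: toys and games → 7.5% → €1.66
Tax on toys and games = €1.69 + €1.66 = €3.35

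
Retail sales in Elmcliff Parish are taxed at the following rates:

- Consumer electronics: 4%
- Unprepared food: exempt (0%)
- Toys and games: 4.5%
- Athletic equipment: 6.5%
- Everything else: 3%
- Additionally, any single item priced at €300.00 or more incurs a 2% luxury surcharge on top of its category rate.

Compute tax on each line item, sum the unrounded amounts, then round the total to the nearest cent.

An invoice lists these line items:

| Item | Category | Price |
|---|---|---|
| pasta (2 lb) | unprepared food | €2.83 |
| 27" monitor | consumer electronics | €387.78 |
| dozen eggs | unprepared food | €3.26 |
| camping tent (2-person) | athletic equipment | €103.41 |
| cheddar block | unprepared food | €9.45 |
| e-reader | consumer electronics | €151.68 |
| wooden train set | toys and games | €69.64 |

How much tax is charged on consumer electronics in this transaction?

€29.33

27" monitor €387.78: consumer electronics → 4% + 2% surcharge = 6% → €23.2668
E-reader €151.68: consumer electronics → 4% → €6.0672
Tax on consumer electronics: unrounded sum = €29.334 → €29.33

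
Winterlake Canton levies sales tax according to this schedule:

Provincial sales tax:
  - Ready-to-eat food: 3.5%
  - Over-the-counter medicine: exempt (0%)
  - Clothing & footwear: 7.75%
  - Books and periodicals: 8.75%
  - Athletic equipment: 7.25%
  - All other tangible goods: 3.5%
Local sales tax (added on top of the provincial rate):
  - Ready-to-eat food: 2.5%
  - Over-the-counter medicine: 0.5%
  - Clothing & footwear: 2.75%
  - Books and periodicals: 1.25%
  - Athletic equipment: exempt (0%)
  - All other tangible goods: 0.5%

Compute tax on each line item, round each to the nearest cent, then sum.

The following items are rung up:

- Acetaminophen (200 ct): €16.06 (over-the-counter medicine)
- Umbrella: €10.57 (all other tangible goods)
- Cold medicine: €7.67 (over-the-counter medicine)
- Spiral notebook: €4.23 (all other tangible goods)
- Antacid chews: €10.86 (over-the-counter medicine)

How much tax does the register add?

€0.76

Acetaminophen (200 ct) €16.06: over-the-counter medicine → 0% + 0.5% local = 0.5% → €0.08
Umbrella €10.57: all other tangible goods → 3.5% + 0.5% local = 4% → €0.42
Cold medicine €7.67: over-the-counter medicine → 0% + 0.5% local = 0.5% → €0.04
Spiral notebook €4.23: all other tangible goods → 3.5% + 0.5% local = 4% → €0.17
Antacid chews €10.86: over-the-counter medicine → 0% + 0.5% local = 0.5% → €0.05
Total tax = €0.08 + €0.42 + €0.04 + €0.17 + €0.05 = €0.76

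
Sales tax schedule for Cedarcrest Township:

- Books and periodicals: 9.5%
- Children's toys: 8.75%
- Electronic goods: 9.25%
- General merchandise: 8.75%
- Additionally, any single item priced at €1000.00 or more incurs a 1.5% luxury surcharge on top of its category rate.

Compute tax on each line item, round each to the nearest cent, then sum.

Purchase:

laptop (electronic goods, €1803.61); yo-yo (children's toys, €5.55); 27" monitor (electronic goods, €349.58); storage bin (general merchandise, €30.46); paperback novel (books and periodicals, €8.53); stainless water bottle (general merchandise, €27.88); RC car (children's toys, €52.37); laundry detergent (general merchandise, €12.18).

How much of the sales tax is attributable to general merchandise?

Storage bin €30.46: general merchandise → 8.75% → €2.67
Stainless water bottle €27.88: general merchandise → 8.75% → €2.44
Laundry detergent €12.18: general merchandise → 8.75% → €1.07
Tax on general merchandise = €2.67 + €2.44 + €1.07 = €6.18

€6.18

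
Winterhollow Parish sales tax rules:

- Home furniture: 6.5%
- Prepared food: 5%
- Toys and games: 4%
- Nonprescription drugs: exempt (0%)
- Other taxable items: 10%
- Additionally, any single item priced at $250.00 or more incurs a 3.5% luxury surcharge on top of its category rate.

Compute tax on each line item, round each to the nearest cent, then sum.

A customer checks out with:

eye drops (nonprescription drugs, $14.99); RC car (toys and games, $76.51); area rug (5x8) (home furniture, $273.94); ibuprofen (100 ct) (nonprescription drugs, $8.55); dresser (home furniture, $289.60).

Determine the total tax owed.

$59.41

Eye drops $14.99: nonprescription drugs → 0% → $0.00
RC car $76.51: toys and games → 4% → $3.06
Area rug (5x8) $273.94: home furniture → 6.5% + 3.5% surcharge = 10% → $27.39
Ibuprofen (100 ct) $8.55: nonprescription drugs → 0% → $0.00
Dresser $289.60: home furniture → 6.5% + 3.5% surcharge = 10% → $28.96
Total tax = $3.06 + $27.39 + $28.96 = $59.41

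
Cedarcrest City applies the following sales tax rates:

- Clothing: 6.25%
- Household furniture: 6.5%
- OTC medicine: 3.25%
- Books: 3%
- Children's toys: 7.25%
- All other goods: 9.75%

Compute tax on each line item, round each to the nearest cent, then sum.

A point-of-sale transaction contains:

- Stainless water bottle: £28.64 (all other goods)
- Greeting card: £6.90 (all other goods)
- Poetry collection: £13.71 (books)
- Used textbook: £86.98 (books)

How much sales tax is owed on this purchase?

Stainless water bottle £28.64: all other goods → 9.75% → £2.79
Greeting card £6.90: all other goods → 9.75% → £0.67
Poetry collection £13.71: books → 3% → £0.41
Used textbook £86.98: books → 3% → £2.61
Total tax = £2.79 + £0.67 + £0.41 + £2.61 = £6.48

£6.48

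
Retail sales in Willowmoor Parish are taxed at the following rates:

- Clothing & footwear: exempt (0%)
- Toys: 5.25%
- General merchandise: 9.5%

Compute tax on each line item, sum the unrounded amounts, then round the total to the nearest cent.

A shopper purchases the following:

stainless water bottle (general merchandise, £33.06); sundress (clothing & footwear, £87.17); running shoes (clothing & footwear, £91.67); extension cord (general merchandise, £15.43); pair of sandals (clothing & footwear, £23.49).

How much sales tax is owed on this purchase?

£4.61

Stainless water bottle £33.06: general merchandise → 9.5% → £3.1407
Sundress £87.17: clothing & footwear → 0% → £0.00
Running shoes £91.67: clothing & footwear → 0% → £0.00
Extension cord £15.43: general merchandise → 9.5% → £1.46585
Pair of sandals £23.49: clothing & footwear → 0% → £0.00
Unrounded tax sum = £4.60655 → £4.61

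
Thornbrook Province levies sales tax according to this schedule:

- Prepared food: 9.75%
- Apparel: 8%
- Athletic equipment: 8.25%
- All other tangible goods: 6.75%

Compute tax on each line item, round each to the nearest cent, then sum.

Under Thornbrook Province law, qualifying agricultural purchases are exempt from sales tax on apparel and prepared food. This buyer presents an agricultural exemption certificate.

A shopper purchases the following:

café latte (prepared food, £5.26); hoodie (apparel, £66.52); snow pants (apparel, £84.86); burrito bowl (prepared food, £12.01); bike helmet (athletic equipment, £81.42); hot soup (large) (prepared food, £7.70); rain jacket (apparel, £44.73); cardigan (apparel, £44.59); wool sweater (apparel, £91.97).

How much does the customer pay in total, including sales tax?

Café latte £5.26: prepared food, buyer-exempt → 0% → £0.00
Hoodie £66.52: apparel, buyer-exempt → 0% → £0.00
Snow pants £84.86: apparel, buyer-exempt → 0% → £0.00
Burrito bowl £12.01: prepared food, buyer-exempt → 0% → £0.00
Bike helmet £81.42: athletic equipment → 8.25% → £6.72
Hot soup (large) £7.70: prepared food, buyer-exempt → 0% → £0.00
Rain jacket £44.73: apparel, buyer-exempt → 0% → £0.00
Cardigan £44.59: apparel, buyer-exempt → 0% → £0.00
Wool sweater £91.97: apparel, buyer-exempt → 0% → £0.00
Subtotal = £439.06; tax = £6.72; total due = £445.78

£445.78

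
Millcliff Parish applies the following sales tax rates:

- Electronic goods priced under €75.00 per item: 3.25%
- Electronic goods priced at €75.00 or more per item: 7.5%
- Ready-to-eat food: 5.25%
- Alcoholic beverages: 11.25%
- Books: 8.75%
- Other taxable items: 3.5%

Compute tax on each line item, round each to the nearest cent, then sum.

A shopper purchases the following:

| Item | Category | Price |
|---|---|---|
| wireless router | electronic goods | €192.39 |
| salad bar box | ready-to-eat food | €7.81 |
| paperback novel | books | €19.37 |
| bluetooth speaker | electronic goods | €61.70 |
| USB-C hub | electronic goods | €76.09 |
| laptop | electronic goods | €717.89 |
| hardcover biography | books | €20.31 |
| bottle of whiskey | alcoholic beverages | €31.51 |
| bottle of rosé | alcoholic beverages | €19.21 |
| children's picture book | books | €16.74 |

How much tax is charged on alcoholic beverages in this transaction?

Bottle of whiskey €31.51: alcoholic beverages → 11.25% → €3.54
Bottle of rosé €19.21: alcoholic beverages → 11.25% → €2.16
Tax on alcoholic beverages = €3.54 + €2.16 = €5.70

€5.70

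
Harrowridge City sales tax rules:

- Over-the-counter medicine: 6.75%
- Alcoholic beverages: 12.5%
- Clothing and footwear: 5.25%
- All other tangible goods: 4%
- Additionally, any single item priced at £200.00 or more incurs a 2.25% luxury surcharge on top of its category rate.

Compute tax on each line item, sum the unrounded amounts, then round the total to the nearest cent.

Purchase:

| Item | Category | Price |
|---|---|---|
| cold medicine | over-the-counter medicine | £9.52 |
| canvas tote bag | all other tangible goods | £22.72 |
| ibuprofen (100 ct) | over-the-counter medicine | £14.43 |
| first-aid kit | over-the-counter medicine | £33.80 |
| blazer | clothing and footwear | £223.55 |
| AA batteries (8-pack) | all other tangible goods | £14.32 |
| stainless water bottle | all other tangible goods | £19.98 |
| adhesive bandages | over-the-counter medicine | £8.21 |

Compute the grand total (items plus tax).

Cold medicine £9.52: over-the-counter medicine → 6.75% → £0.6426
Canvas tote bag £22.72: all other tangible goods → 4% → £0.9088
Ibuprofen (100 ct) £14.43: over-the-counter medicine → 6.75% → £0.974025
First-aid kit £33.80: over-the-counter medicine → 6.75% → £2.2815
Blazer £223.55: clothing and footwear → 5.25% + 2.25% surcharge = 7.5% → £16.76625
AA batteries (8-pack) £14.32: all other tangible goods → 4% → £0.5728
Stainless water bottle £19.98: all other tangible goods → 4% → £0.7992
Adhesive bandages £8.21: over-the-counter medicine → 6.75% → £0.554175
Subtotal = £346.53; unrounded tax = £23.49935 → £23.50; total due = £370.03

£370.03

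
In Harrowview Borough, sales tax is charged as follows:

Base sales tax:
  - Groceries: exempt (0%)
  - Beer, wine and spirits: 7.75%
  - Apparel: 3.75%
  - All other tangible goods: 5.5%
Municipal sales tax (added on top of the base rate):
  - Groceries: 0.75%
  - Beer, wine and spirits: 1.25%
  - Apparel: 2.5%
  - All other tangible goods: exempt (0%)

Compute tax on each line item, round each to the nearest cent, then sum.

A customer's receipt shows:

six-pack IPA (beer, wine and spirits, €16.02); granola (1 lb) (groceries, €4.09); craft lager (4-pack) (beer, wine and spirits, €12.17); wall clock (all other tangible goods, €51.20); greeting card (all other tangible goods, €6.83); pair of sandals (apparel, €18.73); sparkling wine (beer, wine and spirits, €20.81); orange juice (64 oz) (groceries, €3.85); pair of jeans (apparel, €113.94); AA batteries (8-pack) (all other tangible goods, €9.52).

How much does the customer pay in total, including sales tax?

€273.64

Six-pack IPA €16.02: beer, wine and spirits → 7.75% + 1.25% municipal = 9% → €1.44
Granola (1 lb) €4.09: groceries → 0% + 0.75% municipal = 0.75% → €0.03
Craft lager (4-pack) €12.17: beer, wine and spirits → 7.75% + 1.25% municipal = 9% → €1.10
Wall clock €51.20: all other tangible goods → 5.5% + 0% municipal = 5.5% → €2.82
Greeting card €6.83: all other tangible goods → 5.5% + 0% municipal = 5.5% → €0.38
Pair of sandals €18.73: apparel → 3.75% + 2.5% municipal = 6.25% → €1.17
Sparkling wine €20.81: beer, wine and spirits → 7.75% + 1.25% municipal = 9% → €1.87
Orange juice (64 oz) €3.85: groceries → 0% + 0.75% municipal = 0.75% → €0.03
Pair of jeans €113.94: apparel → 3.75% + 2.5% municipal = 6.25% → €7.12
AA batteries (8-pack) €9.52: all other tangible goods → 5.5% + 0% municipal = 5.5% → €0.52
Subtotal = €257.16; tax = €16.48; total due = €273.64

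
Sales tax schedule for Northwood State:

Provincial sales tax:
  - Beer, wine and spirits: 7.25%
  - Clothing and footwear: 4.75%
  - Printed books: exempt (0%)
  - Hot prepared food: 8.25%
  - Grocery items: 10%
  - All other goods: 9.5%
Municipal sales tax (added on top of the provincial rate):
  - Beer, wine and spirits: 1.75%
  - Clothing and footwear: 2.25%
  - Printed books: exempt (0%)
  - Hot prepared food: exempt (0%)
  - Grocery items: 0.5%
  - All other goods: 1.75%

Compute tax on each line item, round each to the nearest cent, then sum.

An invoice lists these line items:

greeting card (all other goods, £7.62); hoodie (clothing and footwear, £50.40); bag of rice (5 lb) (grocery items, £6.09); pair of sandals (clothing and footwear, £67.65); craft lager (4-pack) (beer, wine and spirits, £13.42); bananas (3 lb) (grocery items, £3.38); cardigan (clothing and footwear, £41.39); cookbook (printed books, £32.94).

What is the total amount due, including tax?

Greeting card £7.62: all other goods → 9.5% + 1.75% municipal = 11.25% → £0.86
Hoodie £50.40: clothing and footwear → 4.75% + 2.25% municipal = 7% → £3.53
Bag of rice (5 lb) £6.09: grocery items → 10% + 0.5% municipal = 10.5% → £0.64
Pair of sandals £67.65: clothing and footwear → 4.75% + 2.25% municipal = 7% → £4.74
Craft lager (4-pack) £13.42: beer, wine and spirits → 7.25% + 1.75% municipal = 9% → £1.21
Bananas (3 lb) £3.38: grocery items → 10% + 0.5% municipal = 10.5% → £0.35
Cardigan £41.39: clothing and footwear → 4.75% + 2.25% municipal = 7% → £2.90
Cookbook £32.94: printed books → 0% + 0% municipal = 0% → £0.00
Subtotal = £222.89; tax = £14.23; total due = £237.12

£237.12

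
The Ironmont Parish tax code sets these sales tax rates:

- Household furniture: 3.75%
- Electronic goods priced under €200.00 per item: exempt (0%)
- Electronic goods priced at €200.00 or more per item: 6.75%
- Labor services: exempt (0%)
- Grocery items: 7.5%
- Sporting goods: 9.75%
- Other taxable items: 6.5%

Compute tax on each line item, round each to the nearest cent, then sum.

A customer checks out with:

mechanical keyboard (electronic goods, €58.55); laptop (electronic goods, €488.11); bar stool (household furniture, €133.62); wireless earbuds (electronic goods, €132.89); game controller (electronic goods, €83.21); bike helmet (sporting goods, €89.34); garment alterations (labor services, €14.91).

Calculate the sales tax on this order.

Mechanical keyboard €58.55: electronic goods, under €200.00 → 0% → €0.00
Laptop €488.11: electronic goods, €200.00 or more → 6.75% → €32.95
Bar stool €133.62: household furniture → 3.75% → €5.01
Wireless earbuds €132.89: electronic goods, under €200.00 → 0% → €0.00
Game controller €83.21: electronic goods, under €200.00 → 0% → €0.00
Bike helmet €89.34: sporting goods → 9.75% → €8.71
Garment alterations €14.91: labor services → 0% → €0.00
Total tax = €32.95 + €5.01 + €8.71 = €46.67

€46.67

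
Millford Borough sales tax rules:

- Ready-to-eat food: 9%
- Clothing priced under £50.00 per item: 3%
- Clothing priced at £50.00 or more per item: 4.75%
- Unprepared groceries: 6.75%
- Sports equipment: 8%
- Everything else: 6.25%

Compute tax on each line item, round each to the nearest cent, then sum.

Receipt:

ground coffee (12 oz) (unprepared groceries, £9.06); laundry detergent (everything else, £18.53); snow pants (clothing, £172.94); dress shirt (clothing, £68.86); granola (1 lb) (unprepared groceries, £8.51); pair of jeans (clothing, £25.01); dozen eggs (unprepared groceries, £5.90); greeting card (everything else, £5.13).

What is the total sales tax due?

Ground coffee (12 oz) £9.06: unprepared groceries → 6.75% → £0.61
Laundry detergent £18.53: everything else → 6.25% → £1.16
Snow pants £172.94: clothing, £50.00 or more → 4.75% → £8.21
Dress shirt £68.86: clothing, £50.00 or more → 4.75% → £3.27
Granola (1 lb) £8.51: unprepared groceries → 6.75% → £0.57
Pair of jeans £25.01: clothing, under £50.00 → 3% → £0.75
Dozen eggs £5.90: unprepared groceries → 6.75% → £0.40
Greeting card £5.13: everything else → 6.25% → £0.32
Total tax = £0.61 + £1.16 + £8.21 + £3.27 + £0.57 + £0.75 + £0.40 + £0.32 = £15.29

£15.29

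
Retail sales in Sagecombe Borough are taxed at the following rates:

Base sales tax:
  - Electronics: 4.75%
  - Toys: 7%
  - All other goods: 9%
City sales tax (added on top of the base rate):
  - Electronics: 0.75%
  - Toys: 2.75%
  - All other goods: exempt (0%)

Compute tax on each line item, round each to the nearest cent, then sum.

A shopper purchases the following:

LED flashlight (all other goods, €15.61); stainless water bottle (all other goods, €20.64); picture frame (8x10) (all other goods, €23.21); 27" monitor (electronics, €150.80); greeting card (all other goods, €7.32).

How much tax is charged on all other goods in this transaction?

LED flashlight €15.61: all other goods → 9% + 0% city = 9% → €1.40
Stainless water bottle €20.64: all other goods → 9% + 0% city = 9% → €1.86
Picture frame (8x10) €23.21: all other goods → 9% + 0% city = 9% → €2.09
Greeting card €7.32: all other goods → 9% + 0% city = 9% → €0.66
Tax on all other goods = €1.40 + €1.86 + €2.09 + €0.66 = €6.01

€6.01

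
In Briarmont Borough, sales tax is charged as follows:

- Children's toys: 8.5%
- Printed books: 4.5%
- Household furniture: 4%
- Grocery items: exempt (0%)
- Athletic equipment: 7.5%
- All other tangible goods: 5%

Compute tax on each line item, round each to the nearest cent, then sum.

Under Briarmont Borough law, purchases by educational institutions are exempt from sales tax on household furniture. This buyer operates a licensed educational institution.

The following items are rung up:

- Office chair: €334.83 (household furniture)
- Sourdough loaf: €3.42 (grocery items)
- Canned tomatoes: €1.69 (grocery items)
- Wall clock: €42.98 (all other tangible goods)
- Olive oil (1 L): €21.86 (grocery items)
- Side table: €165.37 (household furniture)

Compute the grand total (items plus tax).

Office chair €334.83: household furniture, buyer-exempt → 0% → €0.00
Sourdough loaf €3.42: grocery items → 0% → €0.00
Canned tomatoes €1.69: grocery items → 0% → €0.00
Wall clock €42.98: all other tangible goods → 5% → €2.15
Olive oil (1 L) €21.86: grocery items → 0% → €0.00
Side table €165.37: household furniture, buyer-exempt → 0% → €0.00
Subtotal = €570.15; tax = €2.15; total due = €572.30

€572.30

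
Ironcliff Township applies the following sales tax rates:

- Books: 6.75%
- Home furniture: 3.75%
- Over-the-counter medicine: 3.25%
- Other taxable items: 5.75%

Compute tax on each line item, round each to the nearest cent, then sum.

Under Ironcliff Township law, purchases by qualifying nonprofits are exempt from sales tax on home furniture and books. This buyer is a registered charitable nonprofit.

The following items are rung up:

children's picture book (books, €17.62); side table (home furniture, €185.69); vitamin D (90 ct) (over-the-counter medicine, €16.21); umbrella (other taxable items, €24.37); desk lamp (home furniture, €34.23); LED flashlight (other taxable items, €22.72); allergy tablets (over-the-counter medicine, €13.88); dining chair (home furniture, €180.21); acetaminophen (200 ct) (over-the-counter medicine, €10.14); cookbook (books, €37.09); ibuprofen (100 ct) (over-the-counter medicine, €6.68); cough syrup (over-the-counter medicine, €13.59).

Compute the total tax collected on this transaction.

Children's picture book €17.62: books, buyer-exempt → 0% → €0.00
Side table €185.69: home furniture, buyer-exempt → 0% → €0.00
Vitamin D (90 ct) €16.21: over-the-counter medicine → 3.25% → €0.53
Umbrella €24.37: other taxable items → 5.75% → €1.40
Desk lamp €34.23: home furniture, buyer-exempt → 0% → €0.00
LED flashlight €22.72: other taxable items → 5.75% → €1.31
Allergy tablets €13.88: over-the-counter medicine → 3.25% → €0.45
Dining chair €180.21: home furniture, buyer-exempt → 0% → €0.00
Acetaminophen (200 ct) €10.14: over-the-counter medicine → 3.25% → €0.33
Cookbook €37.09: books, buyer-exempt → 0% → €0.00
Ibuprofen (100 ct) €6.68: over-the-counter medicine → 3.25% → €0.22
Cough syrup €13.59: over-the-counter medicine → 3.25% → €0.44
Total tax = €0.53 + €1.40 + €1.31 + €0.45 + €0.33 + €0.22 + €0.44 = €4.68

€4.68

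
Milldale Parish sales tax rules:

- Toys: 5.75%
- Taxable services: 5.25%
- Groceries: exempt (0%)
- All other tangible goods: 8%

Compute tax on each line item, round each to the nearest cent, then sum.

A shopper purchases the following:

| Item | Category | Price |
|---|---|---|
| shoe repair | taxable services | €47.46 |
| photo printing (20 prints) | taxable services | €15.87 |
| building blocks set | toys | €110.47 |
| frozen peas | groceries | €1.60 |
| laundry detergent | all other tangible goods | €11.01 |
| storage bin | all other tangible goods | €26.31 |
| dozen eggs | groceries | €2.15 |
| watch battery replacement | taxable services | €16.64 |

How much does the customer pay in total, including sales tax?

Shoe repair €47.46: taxable services → 5.25% → €2.49
Photo printing (20 prints) €15.87: taxable services → 5.25% → €0.83
Building blocks set €110.47: toys → 5.75% → €6.35
Frozen peas €1.60: groceries → 0% → €0.00
Laundry detergent €11.01: all other tangible goods → 8% → €0.88
Storage bin €26.31: all other tangible goods → 8% → €2.10
Dozen eggs €2.15: groceries → 0% → €0.00
Watch battery replacement €16.64: taxable services → 5.25% → €0.87
Subtotal = €231.51; tax = €13.52; total due = €245.03

€245.03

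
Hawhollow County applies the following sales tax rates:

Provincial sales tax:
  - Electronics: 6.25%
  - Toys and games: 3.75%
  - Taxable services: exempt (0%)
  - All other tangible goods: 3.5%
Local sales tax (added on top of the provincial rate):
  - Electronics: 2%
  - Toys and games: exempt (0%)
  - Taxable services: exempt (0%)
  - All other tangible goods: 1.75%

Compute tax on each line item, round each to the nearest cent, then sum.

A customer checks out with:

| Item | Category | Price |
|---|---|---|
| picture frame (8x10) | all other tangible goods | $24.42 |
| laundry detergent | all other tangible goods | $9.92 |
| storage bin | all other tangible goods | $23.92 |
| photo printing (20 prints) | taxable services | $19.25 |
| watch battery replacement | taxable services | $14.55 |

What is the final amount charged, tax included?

Picture frame (8x10) $24.42: all other tangible goods → 3.5% + 1.75% local = 5.25% → $1.28
Laundry detergent $9.92: all other tangible goods → 3.5% + 1.75% local = 5.25% → $0.52
Storage bin $23.92: all other tangible goods → 3.5% + 1.75% local = 5.25% → $1.26
Photo printing (20 prints) $19.25: taxable services → 0% + 0% local = 0% → $0.00
Watch battery replacement $14.55: taxable services → 0% + 0% local = 0% → $0.00
Subtotal = $92.06; tax = $3.06; total due = $95.12

$95.12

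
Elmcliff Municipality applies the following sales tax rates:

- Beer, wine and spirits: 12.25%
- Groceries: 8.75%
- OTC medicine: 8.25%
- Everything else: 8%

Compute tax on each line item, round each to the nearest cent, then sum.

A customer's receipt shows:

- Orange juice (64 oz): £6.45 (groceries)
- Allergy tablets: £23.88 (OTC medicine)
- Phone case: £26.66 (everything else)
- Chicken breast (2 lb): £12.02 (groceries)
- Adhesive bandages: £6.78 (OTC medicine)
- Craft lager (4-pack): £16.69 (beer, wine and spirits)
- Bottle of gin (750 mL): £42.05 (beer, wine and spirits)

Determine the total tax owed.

Orange juice (64 oz) £6.45: groceries → 8.75% → £0.56
Allergy tablets £23.88: OTC medicine → 8.25% → £1.97
Phone case £26.66: everything else → 8% → £2.13
Chicken breast (2 lb) £12.02: groceries → 8.75% → £1.05
Adhesive bandages £6.78: OTC medicine → 8.25% → £0.56
Craft lager (4-pack) £16.69: beer, wine and spirits → 12.25% → £2.04
Bottle of gin (750 mL) £42.05: beer, wine and spirits → 12.25% → £5.15
Total tax = £0.56 + £1.97 + £2.13 + £1.05 + £0.56 + £2.04 + £5.15 = £13.46

£13.46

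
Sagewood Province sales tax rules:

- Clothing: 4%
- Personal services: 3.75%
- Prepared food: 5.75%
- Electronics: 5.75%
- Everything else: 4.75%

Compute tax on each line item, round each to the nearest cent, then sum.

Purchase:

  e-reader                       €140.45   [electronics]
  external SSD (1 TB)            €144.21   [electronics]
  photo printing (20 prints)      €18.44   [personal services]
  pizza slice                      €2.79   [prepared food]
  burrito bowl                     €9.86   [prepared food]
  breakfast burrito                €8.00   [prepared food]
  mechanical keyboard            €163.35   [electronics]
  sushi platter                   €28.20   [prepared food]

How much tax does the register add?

E-reader €140.45: electronics → 5.75% → €8.08
External SSD (1 TB) €144.21: electronics → 5.75% → €8.29
Photo printing (20 prints) €18.44: personal services → 3.75% → €0.69
Pizza slice €2.79: prepared food → 5.75% → €0.16
Burrito bowl €9.86: prepared food → 5.75% → €0.57
Breakfast burrito €8.00: prepared food → 5.75% → €0.46
Mechanical keyboard €163.35: electronics → 5.75% → €9.39
Sushi platter €28.20: prepared food → 5.75% → €1.62
Total tax = €8.08 + €8.29 + €0.69 + €0.16 + €0.57 + €0.46 + €9.39 + €1.62 = €29.26

€29.26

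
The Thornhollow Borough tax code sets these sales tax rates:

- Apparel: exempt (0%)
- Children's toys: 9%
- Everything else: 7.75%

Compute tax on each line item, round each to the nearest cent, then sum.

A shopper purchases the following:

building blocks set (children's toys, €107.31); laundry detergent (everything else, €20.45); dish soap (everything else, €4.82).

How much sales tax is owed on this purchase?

€11.61

Building blocks set €107.31: children's toys → 9% → €9.66
Laundry detergent €20.45: everything else → 7.75% → €1.58
Dish soap €4.82: everything else → 7.75% → €0.37
Total tax = €9.66 + €1.58 + €0.37 = €11.61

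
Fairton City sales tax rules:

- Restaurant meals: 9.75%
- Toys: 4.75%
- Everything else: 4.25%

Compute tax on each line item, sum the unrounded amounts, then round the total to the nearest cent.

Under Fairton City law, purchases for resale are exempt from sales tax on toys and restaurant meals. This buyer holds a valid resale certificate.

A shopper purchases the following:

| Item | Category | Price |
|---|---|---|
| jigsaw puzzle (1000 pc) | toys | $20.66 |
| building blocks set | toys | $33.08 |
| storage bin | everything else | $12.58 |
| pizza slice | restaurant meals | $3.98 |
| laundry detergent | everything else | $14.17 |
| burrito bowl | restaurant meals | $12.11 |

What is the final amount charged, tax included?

$97.72

Jigsaw puzzle (1000 pc) $20.66: toys, buyer-exempt → 0% → $0.00
Building blocks set $33.08: toys, buyer-exempt → 0% → $0.00
Storage bin $12.58: everything else → 4.25% → $0.53465
Pizza slice $3.98: restaurant meals, buyer-exempt → 0% → $0.00
Laundry detergent $14.17: everything else → 4.25% → $0.602225
Burrito bowl $12.11: restaurant meals, buyer-exempt → 0% → $0.00
Subtotal = $96.58; unrounded tax = $1.136875 → $1.14; total due = $97.72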